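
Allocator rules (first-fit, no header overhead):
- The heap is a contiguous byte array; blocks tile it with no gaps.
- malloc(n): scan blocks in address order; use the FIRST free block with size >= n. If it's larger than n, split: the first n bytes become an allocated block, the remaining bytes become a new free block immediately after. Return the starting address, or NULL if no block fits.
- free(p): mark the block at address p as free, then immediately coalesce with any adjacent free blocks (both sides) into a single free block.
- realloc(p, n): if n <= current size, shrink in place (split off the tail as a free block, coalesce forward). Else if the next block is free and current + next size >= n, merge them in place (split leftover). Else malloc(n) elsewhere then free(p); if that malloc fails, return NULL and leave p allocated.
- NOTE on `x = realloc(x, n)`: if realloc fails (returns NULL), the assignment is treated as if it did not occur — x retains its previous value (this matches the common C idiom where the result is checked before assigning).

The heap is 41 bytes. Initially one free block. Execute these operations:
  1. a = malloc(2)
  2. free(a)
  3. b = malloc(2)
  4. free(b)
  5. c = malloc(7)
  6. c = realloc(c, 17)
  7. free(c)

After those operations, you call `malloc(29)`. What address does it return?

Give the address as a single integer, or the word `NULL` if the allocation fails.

Answer: 0

Derivation:
Op 1: a = malloc(2) -> a = 0; heap: [0-1 ALLOC][2-40 FREE]
Op 2: free(a) -> (freed a); heap: [0-40 FREE]
Op 3: b = malloc(2) -> b = 0; heap: [0-1 ALLOC][2-40 FREE]
Op 4: free(b) -> (freed b); heap: [0-40 FREE]
Op 5: c = malloc(7) -> c = 0; heap: [0-6 ALLOC][7-40 FREE]
Op 6: c = realloc(c, 17) -> c = 0; heap: [0-16 ALLOC][17-40 FREE]
Op 7: free(c) -> (freed c); heap: [0-40 FREE]
malloc(29): first-fit scan over [0-40 FREE] -> 0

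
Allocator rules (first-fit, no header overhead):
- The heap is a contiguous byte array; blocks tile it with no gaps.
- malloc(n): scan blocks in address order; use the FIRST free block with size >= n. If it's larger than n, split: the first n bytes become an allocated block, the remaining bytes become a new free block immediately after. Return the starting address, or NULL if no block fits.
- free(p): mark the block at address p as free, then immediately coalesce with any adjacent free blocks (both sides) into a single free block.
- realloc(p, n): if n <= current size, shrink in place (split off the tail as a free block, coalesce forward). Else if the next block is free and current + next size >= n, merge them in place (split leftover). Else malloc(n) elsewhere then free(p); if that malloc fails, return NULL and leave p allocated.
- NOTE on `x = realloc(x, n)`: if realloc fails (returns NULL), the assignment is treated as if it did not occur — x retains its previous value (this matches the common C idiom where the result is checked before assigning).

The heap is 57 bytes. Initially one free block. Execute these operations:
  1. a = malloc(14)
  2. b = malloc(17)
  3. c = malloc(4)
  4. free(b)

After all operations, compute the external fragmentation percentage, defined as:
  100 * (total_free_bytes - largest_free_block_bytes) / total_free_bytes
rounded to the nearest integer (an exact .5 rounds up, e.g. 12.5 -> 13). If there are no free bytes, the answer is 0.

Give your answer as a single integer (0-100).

Op 1: a = malloc(14) -> a = 0; heap: [0-13 ALLOC][14-56 FREE]
Op 2: b = malloc(17) -> b = 14; heap: [0-13 ALLOC][14-30 ALLOC][31-56 FREE]
Op 3: c = malloc(4) -> c = 31; heap: [0-13 ALLOC][14-30 ALLOC][31-34 ALLOC][35-56 FREE]
Op 4: free(b) -> (freed b); heap: [0-13 ALLOC][14-30 FREE][31-34 ALLOC][35-56 FREE]
Free blocks: [17 22] total_free=39 largest=22 -> 100*(39-22)/39 = 1700/39 ≈ 43.590 -> rounds to 44

Answer: 44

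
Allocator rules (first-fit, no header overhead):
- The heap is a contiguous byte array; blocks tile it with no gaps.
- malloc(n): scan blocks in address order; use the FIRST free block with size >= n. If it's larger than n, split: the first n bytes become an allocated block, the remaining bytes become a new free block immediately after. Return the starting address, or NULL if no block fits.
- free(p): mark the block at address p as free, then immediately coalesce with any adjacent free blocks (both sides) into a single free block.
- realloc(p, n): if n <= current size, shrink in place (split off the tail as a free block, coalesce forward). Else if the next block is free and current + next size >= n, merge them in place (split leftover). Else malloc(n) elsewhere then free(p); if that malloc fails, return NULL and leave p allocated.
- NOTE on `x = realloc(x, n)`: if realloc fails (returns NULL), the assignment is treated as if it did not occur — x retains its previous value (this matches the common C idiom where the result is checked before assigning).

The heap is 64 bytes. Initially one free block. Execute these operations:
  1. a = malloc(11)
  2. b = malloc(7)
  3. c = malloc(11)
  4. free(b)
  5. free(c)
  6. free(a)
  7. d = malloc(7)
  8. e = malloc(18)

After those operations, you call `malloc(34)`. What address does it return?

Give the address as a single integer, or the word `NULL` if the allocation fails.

Op 1: a = malloc(11) -> a = 0; heap: [0-10 ALLOC][11-63 FREE]
Op 2: b = malloc(7) -> b = 11; heap: [0-10 ALLOC][11-17 ALLOC][18-63 FREE]
Op 3: c = malloc(11) -> c = 18; heap: [0-10 ALLOC][11-17 ALLOC][18-28 ALLOC][29-63 FREE]
Op 4: free(b) -> (freed b); heap: [0-10 ALLOC][11-17 FREE][18-28 ALLOC][29-63 FREE]
Op 5: free(c) -> (freed c); heap: [0-10 ALLOC][11-63 FREE]
Op 6: free(a) -> (freed a); heap: [0-63 FREE]
Op 7: d = malloc(7) -> d = 0; heap: [0-6 ALLOC][7-63 FREE]
Op 8: e = malloc(18) -> e = 7; heap: [0-6 ALLOC][7-24 ALLOC][25-63 FREE]
malloc(34): first-fit scan over [0-6 ALLOC][7-24 ALLOC][25-63 FREE] -> 25

Answer: 25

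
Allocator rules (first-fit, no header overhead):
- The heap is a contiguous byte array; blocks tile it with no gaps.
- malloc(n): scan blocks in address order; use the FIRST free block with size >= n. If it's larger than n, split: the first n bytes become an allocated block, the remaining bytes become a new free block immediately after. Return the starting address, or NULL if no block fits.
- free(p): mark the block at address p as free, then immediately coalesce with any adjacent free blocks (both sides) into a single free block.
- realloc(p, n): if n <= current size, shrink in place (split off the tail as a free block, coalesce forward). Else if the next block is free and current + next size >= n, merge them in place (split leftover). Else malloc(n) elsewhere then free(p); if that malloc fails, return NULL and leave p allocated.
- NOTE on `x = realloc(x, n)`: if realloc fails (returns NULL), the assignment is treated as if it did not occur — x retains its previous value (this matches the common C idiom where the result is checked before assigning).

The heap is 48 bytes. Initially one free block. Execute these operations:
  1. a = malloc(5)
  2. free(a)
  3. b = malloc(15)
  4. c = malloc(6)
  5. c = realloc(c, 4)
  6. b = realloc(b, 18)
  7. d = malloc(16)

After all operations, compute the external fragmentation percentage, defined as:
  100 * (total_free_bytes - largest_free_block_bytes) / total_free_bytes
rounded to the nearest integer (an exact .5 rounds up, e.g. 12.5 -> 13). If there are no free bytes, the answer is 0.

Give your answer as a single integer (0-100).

Answer: 42

Derivation:
Op 1: a = malloc(5) -> a = 0; heap: [0-4 ALLOC][5-47 FREE]
Op 2: free(a) -> (freed a); heap: [0-47 FREE]
Op 3: b = malloc(15) -> b = 0; heap: [0-14 ALLOC][15-47 FREE]
Op 4: c = malloc(6) -> c = 15; heap: [0-14 ALLOC][15-20 ALLOC][21-47 FREE]
Op 5: c = realloc(c, 4) -> c = 15; heap: [0-14 ALLOC][15-18 ALLOC][19-47 FREE]
Op 6: b = realloc(b, 18) -> b = 19; heap: [0-14 FREE][15-18 ALLOC][19-36 ALLOC][37-47 FREE]
Op 7: d = malloc(16) -> d = NULL; heap: [0-14 FREE][15-18 ALLOC][19-36 ALLOC][37-47 FREE]
Free blocks: [15 11] total_free=26 largest=15 -> 100*(26-15)/26 = 1100/26 ≈ 42.308 -> rounds to 42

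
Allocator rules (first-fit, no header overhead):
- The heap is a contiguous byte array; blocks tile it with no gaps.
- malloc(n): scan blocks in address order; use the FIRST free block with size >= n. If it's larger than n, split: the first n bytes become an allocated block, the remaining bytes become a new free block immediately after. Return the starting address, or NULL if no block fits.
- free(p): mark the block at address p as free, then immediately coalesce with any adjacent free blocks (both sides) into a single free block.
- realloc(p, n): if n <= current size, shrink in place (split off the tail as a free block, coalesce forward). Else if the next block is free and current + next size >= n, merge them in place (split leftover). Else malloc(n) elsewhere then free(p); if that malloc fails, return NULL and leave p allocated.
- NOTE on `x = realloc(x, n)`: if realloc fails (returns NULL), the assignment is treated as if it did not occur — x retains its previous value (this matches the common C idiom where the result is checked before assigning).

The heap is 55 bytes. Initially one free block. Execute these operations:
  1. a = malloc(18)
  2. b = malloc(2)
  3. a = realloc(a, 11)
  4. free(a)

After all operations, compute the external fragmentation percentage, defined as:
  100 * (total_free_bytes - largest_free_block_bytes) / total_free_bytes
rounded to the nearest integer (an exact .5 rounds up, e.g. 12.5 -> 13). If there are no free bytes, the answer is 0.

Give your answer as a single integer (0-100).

Op 1: a = malloc(18) -> a = 0; heap: [0-17 ALLOC][18-54 FREE]
Op 2: b = malloc(2) -> b = 18; heap: [0-17 ALLOC][18-19 ALLOC][20-54 FREE]
Op 3: a = realloc(a, 11) -> a = 0; heap: [0-10 ALLOC][11-17 FREE][18-19 ALLOC][20-54 FREE]
Op 4: free(a) -> (freed a); heap: [0-17 FREE][18-19 ALLOC][20-54 FREE]
Free blocks: [18 35] total_free=53 largest=35 -> 100*(53-35)/53 = 1800/53 ≈ 33.962 -> rounds to 34

Answer: 34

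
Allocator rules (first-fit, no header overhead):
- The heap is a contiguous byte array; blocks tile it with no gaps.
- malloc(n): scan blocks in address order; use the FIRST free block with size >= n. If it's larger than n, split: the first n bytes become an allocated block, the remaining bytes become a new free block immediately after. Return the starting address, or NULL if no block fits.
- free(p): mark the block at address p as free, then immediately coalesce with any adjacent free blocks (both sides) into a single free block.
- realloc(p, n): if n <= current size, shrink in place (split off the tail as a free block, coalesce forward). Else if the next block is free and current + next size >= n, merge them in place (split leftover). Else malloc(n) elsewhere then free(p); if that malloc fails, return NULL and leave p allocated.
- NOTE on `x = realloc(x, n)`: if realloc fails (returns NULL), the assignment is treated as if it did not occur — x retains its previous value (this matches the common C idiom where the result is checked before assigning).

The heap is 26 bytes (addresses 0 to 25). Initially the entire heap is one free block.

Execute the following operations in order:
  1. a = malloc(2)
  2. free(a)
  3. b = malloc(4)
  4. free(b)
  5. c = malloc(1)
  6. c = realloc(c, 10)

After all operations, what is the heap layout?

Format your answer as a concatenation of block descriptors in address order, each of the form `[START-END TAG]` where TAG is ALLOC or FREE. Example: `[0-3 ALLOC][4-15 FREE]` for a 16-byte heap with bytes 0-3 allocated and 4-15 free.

Op 1: a = malloc(2) -> a = 0; heap: [0-1 ALLOC][2-25 FREE]
Op 2: free(a) -> (freed a); heap: [0-25 FREE]
Op 3: b = malloc(4) -> b = 0; heap: [0-3 ALLOC][4-25 FREE]
Op 4: free(b) -> (freed b); heap: [0-25 FREE]
Op 5: c = malloc(1) -> c = 0; heap: [0-0 ALLOC][1-25 FREE]
Op 6: c = realloc(c, 10) -> c = 0; heap: [0-9 ALLOC][10-25 FREE]

Answer: [0-9 ALLOC][10-25 FREE]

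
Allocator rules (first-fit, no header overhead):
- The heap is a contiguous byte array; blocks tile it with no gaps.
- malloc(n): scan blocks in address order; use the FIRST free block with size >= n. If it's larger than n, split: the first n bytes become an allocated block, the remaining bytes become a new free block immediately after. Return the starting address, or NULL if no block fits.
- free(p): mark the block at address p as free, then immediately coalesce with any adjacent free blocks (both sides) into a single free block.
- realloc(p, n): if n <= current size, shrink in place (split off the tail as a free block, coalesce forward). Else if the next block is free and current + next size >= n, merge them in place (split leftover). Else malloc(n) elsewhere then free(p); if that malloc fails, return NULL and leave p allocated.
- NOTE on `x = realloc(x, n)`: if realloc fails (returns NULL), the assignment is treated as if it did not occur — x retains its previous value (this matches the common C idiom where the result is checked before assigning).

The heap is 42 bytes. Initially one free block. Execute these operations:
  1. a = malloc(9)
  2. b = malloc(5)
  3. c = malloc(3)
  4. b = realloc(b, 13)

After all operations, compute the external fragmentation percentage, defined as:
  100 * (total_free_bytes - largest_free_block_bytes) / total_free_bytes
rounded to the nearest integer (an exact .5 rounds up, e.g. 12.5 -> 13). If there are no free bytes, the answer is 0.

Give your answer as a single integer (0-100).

Answer: 29

Derivation:
Op 1: a = malloc(9) -> a = 0; heap: [0-8 ALLOC][9-41 FREE]
Op 2: b = malloc(5) -> b = 9; heap: [0-8 ALLOC][9-13 ALLOC][14-41 FREE]
Op 3: c = malloc(3) -> c = 14; heap: [0-8 ALLOC][9-13 ALLOC][14-16 ALLOC][17-41 FREE]
Op 4: b = realloc(b, 13) -> b = 17; heap: [0-8 ALLOC][9-13 FREE][14-16 ALLOC][17-29 ALLOC][30-41 FREE]
Free blocks: [5 12] total_free=17 largest=12 -> 100*(17-12)/17 = 500/17 ≈ 29.412 -> rounds to 29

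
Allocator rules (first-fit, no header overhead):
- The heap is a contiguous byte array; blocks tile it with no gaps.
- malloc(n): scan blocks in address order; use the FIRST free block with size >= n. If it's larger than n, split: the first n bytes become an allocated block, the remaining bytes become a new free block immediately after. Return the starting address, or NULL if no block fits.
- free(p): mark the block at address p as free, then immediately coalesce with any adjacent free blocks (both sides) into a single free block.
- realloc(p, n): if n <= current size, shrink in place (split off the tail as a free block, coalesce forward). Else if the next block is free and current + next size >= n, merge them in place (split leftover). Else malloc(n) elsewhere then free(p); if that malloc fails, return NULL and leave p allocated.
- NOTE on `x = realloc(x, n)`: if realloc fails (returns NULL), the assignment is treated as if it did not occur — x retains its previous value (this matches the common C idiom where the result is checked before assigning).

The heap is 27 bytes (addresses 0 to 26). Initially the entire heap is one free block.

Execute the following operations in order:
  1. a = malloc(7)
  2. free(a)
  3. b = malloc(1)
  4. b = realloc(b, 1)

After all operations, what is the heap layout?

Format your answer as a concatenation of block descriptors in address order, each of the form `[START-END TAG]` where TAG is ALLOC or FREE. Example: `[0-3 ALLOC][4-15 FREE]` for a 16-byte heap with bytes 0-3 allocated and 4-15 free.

Op 1: a = malloc(7) -> a = 0; heap: [0-6 ALLOC][7-26 FREE]
Op 2: free(a) -> (freed a); heap: [0-26 FREE]
Op 3: b = malloc(1) -> b = 0; heap: [0-0 ALLOC][1-26 FREE]
Op 4: b = realloc(b, 1) -> b = 0; heap: [0-0 ALLOC][1-26 FREE]

Answer: [0-0 ALLOC][1-26 FREE]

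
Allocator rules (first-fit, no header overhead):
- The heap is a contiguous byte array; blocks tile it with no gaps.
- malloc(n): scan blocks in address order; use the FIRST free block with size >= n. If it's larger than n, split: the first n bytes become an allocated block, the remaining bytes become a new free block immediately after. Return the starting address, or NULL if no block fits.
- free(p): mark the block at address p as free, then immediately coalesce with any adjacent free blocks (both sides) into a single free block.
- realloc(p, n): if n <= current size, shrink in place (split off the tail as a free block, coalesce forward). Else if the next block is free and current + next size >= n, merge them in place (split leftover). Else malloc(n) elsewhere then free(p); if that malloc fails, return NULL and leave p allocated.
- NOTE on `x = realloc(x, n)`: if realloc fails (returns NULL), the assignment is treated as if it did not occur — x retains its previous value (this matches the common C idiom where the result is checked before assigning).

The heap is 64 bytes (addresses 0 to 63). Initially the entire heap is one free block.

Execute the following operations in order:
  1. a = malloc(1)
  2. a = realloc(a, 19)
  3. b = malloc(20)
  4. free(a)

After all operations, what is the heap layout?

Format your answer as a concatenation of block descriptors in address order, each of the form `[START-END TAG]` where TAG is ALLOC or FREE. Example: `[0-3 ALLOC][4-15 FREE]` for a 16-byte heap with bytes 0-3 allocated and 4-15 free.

Op 1: a = malloc(1) -> a = 0; heap: [0-0 ALLOC][1-63 FREE]
Op 2: a = realloc(a, 19) -> a = 0; heap: [0-18 ALLOC][19-63 FREE]
Op 3: b = malloc(20) -> b = 19; heap: [0-18 ALLOC][19-38 ALLOC][39-63 FREE]
Op 4: free(a) -> (freed a); heap: [0-18 FREE][19-38 ALLOC][39-63 FREE]

Answer: [0-18 FREE][19-38 ALLOC][39-63 FREE]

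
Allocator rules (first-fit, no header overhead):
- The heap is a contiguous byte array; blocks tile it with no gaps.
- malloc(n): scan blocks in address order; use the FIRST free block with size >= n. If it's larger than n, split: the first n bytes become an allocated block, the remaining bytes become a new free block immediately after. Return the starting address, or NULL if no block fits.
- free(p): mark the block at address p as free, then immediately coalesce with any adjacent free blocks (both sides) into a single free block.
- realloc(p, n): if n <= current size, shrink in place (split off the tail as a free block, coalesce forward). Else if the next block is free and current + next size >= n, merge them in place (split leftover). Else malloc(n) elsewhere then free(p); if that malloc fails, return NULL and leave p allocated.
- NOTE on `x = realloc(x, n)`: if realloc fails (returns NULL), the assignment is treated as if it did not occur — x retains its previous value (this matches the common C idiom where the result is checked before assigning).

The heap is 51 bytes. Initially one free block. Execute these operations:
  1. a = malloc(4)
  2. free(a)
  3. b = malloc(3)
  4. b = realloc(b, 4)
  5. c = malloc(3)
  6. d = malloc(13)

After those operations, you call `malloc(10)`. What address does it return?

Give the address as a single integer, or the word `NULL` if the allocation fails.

Op 1: a = malloc(4) -> a = 0; heap: [0-3 ALLOC][4-50 FREE]
Op 2: free(a) -> (freed a); heap: [0-50 FREE]
Op 3: b = malloc(3) -> b = 0; heap: [0-2 ALLOC][3-50 FREE]
Op 4: b = realloc(b, 4) -> b = 0; heap: [0-3 ALLOC][4-50 FREE]
Op 5: c = malloc(3) -> c = 4; heap: [0-3 ALLOC][4-6 ALLOC][7-50 FREE]
Op 6: d = malloc(13) -> d = 7; heap: [0-3 ALLOC][4-6 ALLOC][7-19 ALLOC][20-50 FREE]
malloc(10): first-fit scan over [0-3 ALLOC][4-6 ALLOC][7-19 ALLOC][20-50 FREE] -> 20

Answer: 20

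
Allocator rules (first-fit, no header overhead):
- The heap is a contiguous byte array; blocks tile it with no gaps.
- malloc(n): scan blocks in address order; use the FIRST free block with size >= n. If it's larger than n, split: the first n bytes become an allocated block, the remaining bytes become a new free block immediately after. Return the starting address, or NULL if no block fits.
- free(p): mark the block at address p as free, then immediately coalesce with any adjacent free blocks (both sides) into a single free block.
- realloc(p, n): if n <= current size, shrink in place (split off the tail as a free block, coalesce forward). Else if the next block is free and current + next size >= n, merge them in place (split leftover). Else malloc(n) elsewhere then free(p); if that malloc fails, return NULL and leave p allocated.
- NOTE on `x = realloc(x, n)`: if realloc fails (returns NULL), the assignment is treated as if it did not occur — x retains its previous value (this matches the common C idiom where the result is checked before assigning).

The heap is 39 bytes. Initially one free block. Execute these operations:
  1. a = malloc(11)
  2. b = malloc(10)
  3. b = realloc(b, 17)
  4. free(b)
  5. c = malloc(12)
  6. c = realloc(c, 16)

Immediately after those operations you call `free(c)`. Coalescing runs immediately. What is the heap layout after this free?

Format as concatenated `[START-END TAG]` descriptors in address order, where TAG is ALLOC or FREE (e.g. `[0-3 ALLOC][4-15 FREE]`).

Op 1: a = malloc(11) -> a = 0; heap: [0-10 ALLOC][11-38 FREE]
Op 2: b = malloc(10) -> b = 11; heap: [0-10 ALLOC][11-20 ALLOC][21-38 FREE]
Op 3: b = realloc(b, 17) -> b = 11; heap: [0-10 ALLOC][11-27 ALLOC][28-38 FREE]
Op 4: free(b) -> (freed b); heap: [0-10 ALLOC][11-38 FREE]
Op 5: c = malloc(12) -> c = 11; heap: [0-10 ALLOC][11-22 ALLOC][23-38 FREE]
Op 6: c = realloc(c, 16) -> c = 11; heap: [0-10 ALLOC][11-26 ALLOC][27-38 FREE]
free(c): c = 11 -> block [11-26 ALLOC]; mark free, coalesce with adjacent free neighbors -> [0-10 ALLOC][11-38 FREE]

Answer: [0-10 ALLOC][11-38 FREE]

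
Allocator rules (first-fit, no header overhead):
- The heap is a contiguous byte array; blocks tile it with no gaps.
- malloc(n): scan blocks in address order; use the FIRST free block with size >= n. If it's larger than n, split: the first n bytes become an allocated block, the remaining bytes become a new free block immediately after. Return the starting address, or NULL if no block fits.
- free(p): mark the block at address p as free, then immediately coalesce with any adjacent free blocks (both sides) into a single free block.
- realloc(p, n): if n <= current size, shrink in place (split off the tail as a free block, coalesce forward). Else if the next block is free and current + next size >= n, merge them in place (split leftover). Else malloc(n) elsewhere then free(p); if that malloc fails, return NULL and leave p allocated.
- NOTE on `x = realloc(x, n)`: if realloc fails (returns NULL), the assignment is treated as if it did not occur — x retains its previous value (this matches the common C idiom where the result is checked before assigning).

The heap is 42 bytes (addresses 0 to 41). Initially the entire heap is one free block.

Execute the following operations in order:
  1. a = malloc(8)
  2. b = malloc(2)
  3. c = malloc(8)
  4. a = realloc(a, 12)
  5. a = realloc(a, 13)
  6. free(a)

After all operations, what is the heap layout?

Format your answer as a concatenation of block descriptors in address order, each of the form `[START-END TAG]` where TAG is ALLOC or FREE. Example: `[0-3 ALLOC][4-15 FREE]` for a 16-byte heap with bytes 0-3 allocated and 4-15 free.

Answer: [0-7 FREE][8-9 ALLOC][10-17 ALLOC][18-41 FREE]

Derivation:
Op 1: a = malloc(8) -> a = 0; heap: [0-7 ALLOC][8-41 FREE]
Op 2: b = malloc(2) -> b = 8; heap: [0-7 ALLOC][8-9 ALLOC][10-41 FREE]
Op 3: c = malloc(8) -> c = 10; heap: [0-7 ALLOC][8-9 ALLOC][10-17 ALLOC][18-41 FREE]
Op 4: a = realloc(a, 12) -> a = 18; heap: [0-7 FREE][8-9 ALLOC][10-17 ALLOC][18-29 ALLOC][30-41 FREE]
Op 5: a = realloc(a, 13) -> a = 18; heap: [0-7 FREE][8-9 ALLOC][10-17 ALLOC][18-30 ALLOC][31-41 FREE]
Op 6: free(a) -> (freed a); heap: [0-7 FREE][8-9 ALLOC][10-17 ALLOC][18-41 FREE]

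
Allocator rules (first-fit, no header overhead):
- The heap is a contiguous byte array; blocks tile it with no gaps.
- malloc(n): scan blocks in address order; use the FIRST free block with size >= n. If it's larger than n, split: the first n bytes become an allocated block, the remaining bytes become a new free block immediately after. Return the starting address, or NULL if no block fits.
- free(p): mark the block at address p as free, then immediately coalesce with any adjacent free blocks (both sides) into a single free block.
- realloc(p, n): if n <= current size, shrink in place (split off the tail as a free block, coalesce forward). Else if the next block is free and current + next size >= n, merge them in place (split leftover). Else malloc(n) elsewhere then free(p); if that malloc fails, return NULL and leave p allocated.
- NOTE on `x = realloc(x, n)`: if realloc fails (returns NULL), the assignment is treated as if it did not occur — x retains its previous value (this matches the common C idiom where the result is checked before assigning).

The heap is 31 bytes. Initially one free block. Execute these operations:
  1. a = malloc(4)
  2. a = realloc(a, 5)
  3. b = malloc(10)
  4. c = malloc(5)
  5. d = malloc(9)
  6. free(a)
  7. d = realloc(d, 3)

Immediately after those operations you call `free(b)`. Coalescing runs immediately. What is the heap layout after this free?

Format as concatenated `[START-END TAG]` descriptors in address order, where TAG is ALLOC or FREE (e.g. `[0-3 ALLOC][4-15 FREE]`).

Answer: [0-14 FREE][15-19 ALLOC][20-22 ALLOC][23-30 FREE]

Derivation:
Op 1: a = malloc(4) -> a = 0; heap: [0-3 ALLOC][4-30 FREE]
Op 2: a = realloc(a, 5) -> a = 0; heap: [0-4 ALLOC][5-30 FREE]
Op 3: b = malloc(10) -> b = 5; heap: [0-4 ALLOC][5-14 ALLOC][15-30 FREE]
Op 4: c = malloc(5) -> c = 15; heap: [0-4 ALLOC][5-14 ALLOC][15-19 ALLOC][20-30 FREE]
Op 5: d = malloc(9) -> d = 20; heap: [0-4 ALLOC][5-14 ALLOC][15-19 ALLOC][20-28 ALLOC][29-30 FREE]
Op 6: free(a) -> (freed a); heap: [0-4 FREE][5-14 ALLOC][15-19 ALLOC][20-28 ALLOC][29-30 FREE]
Op 7: d = realloc(d, 3) -> d = 20; heap: [0-4 FREE][5-14 ALLOC][15-19 ALLOC][20-22 ALLOC][23-30 FREE]
free(b): b = 5 -> block [5-14 ALLOC]; mark free, coalesce with adjacent free neighbors -> [0-14 FREE][15-19 ALLOC][20-22 ALLOC][23-30 FREE]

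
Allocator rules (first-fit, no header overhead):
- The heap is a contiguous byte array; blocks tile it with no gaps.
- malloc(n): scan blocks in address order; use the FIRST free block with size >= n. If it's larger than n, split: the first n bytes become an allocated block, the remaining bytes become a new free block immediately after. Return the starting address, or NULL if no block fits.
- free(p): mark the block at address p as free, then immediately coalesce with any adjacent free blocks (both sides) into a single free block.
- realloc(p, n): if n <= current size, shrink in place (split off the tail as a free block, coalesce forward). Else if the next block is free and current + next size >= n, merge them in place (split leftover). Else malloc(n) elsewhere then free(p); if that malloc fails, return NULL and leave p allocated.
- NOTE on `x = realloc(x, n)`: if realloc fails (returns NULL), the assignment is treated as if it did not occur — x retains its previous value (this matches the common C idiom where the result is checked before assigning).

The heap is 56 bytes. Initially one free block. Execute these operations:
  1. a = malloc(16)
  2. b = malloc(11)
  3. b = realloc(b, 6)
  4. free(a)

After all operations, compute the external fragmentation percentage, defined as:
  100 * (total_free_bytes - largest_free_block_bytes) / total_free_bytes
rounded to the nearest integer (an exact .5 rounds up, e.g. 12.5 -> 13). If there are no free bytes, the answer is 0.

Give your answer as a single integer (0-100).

Op 1: a = malloc(16) -> a = 0; heap: [0-15 ALLOC][16-55 FREE]
Op 2: b = malloc(11) -> b = 16; heap: [0-15 ALLOC][16-26 ALLOC][27-55 FREE]
Op 3: b = realloc(b, 6) -> b = 16; heap: [0-15 ALLOC][16-21 ALLOC][22-55 FREE]
Op 4: free(a) -> (freed a); heap: [0-15 FREE][16-21 ALLOC][22-55 FREE]
Free blocks: [16 34] total_free=50 largest=34 -> 100*(50-34)/50 = 1600/50 = 32

Answer: 32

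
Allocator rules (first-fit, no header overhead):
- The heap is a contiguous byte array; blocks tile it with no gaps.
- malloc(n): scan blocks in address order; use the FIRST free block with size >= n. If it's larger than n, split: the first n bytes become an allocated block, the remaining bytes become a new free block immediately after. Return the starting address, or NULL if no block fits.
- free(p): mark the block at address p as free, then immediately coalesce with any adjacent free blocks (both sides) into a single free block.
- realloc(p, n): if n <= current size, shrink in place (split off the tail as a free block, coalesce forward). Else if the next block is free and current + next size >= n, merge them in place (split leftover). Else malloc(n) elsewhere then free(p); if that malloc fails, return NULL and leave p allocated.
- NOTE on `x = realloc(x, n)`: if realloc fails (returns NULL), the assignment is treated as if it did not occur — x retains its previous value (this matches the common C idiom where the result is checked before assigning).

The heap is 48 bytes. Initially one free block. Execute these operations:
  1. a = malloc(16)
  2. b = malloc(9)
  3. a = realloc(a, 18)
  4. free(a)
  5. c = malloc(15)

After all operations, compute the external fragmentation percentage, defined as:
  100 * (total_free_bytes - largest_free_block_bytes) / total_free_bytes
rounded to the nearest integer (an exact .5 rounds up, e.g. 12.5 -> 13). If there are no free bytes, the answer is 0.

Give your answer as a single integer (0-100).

Answer: 4

Derivation:
Op 1: a = malloc(16) -> a = 0; heap: [0-15 ALLOC][16-47 FREE]
Op 2: b = malloc(9) -> b = 16; heap: [0-15 ALLOC][16-24 ALLOC][25-47 FREE]
Op 3: a = realloc(a, 18) -> a = 25; heap: [0-15 FREE][16-24 ALLOC][25-42 ALLOC][43-47 FREE]
Op 4: free(a) -> (freed a); heap: [0-15 FREE][16-24 ALLOC][25-47 FREE]
Op 5: c = malloc(15) -> c = 0; heap: [0-14 ALLOC][15-15 FREE][16-24 ALLOC][25-47 FREE]
Free blocks: [1 23] total_free=24 largest=23 -> 100*(24-23)/24 = 100/24 ≈ 4.167 -> rounds to 4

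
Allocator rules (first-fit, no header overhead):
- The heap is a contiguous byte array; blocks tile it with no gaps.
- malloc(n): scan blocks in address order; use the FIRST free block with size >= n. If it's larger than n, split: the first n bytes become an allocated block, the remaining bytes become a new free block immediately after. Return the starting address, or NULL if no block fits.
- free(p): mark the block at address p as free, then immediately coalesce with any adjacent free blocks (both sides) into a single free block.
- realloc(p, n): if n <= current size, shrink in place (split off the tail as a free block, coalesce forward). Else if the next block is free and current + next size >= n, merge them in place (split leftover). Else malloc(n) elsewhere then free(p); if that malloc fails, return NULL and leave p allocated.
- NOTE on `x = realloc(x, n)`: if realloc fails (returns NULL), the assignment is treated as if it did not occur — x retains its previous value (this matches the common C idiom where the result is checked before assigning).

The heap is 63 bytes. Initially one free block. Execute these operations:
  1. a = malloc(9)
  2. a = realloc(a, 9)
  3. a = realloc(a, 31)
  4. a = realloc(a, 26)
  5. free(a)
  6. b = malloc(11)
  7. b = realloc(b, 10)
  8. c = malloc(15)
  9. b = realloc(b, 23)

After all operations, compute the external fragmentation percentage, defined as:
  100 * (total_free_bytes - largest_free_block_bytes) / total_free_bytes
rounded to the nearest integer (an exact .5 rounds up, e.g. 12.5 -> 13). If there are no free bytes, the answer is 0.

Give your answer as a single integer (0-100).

Op 1: a = malloc(9) -> a = 0; heap: [0-8 ALLOC][9-62 FREE]
Op 2: a = realloc(a, 9) -> a = 0; heap: [0-8 ALLOC][9-62 FREE]
Op 3: a = realloc(a, 31) -> a = 0; heap: [0-30 ALLOC][31-62 FREE]
Op 4: a = realloc(a, 26) -> a = 0; heap: [0-25 ALLOC][26-62 FREE]
Op 5: free(a) -> (freed a); heap: [0-62 FREE]
Op 6: b = malloc(11) -> b = 0; heap: [0-10 ALLOC][11-62 FREE]
Op 7: b = realloc(b, 10) -> b = 0; heap: [0-9 ALLOC][10-62 FREE]
Op 8: c = malloc(15) -> c = 10; heap: [0-9 ALLOC][10-24 ALLOC][25-62 FREE]
Op 9: b = realloc(b, 23) -> b = 25; heap: [0-9 FREE][10-24 ALLOC][25-47 ALLOC][48-62 FREE]
Free blocks: [10 15] total_free=25 largest=15 -> 100*(25-15)/25 = 1000/25 = 40

Answer: 40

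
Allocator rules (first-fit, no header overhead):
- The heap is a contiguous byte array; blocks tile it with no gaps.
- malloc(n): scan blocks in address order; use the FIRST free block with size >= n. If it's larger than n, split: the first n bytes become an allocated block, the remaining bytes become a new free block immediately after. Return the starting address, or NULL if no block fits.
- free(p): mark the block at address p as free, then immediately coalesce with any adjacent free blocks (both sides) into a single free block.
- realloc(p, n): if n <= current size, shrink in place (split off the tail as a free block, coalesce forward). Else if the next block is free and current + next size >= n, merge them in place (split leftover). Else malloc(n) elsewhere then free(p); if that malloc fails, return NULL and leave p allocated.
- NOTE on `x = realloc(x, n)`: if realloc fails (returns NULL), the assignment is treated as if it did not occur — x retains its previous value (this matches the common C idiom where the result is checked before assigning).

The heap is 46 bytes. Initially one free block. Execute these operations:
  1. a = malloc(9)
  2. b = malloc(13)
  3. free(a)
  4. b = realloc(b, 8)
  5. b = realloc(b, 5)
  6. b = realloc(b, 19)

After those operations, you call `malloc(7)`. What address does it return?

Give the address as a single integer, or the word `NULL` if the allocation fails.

Op 1: a = malloc(9) -> a = 0; heap: [0-8 ALLOC][9-45 FREE]
Op 2: b = malloc(13) -> b = 9; heap: [0-8 ALLOC][9-21 ALLOC][22-45 FREE]
Op 3: free(a) -> (freed a); heap: [0-8 FREE][9-21 ALLOC][22-45 FREE]
Op 4: b = realloc(b, 8) -> b = 9; heap: [0-8 FREE][9-16 ALLOC][17-45 FREE]
Op 5: b = realloc(b, 5) -> b = 9; heap: [0-8 FREE][9-13 ALLOC][14-45 FREE]
Op 6: b = realloc(b, 19) -> b = 9; heap: [0-8 FREE][9-27 ALLOC][28-45 FREE]
malloc(7): first-fit scan over [0-8 FREE][9-27 ALLOC][28-45 FREE] -> 0

Answer: 0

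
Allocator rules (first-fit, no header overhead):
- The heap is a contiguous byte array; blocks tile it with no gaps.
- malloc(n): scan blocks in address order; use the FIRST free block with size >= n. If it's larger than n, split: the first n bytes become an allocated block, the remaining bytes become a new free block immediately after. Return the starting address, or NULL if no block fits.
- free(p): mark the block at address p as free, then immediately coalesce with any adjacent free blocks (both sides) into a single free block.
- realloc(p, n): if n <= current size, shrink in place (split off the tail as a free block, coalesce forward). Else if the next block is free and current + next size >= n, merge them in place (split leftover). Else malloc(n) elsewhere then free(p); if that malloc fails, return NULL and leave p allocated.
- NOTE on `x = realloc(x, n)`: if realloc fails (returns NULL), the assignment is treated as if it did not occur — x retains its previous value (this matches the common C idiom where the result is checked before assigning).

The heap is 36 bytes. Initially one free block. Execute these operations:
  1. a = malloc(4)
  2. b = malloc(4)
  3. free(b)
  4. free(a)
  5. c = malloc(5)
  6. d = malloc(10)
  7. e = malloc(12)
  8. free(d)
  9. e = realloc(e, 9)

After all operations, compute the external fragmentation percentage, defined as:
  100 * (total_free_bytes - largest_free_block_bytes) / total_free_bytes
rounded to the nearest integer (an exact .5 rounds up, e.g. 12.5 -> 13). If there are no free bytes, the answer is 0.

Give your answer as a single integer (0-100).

Op 1: a = malloc(4) -> a = 0; heap: [0-3 ALLOC][4-35 FREE]
Op 2: b = malloc(4) -> b = 4; heap: [0-3 ALLOC][4-7 ALLOC][8-35 FREE]
Op 3: free(b) -> (freed b); heap: [0-3 ALLOC][4-35 FREE]
Op 4: free(a) -> (freed a); heap: [0-35 FREE]
Op 5: c = malloc(5) -> c = 0; heap: [0-4 ALLOC][5-35 FREE]
Op 6: d = malloc(10) -> d = 5; heap: [0-4 ALLOC][5-14 ALLOC][15-35 FREE]
Op 7: e = malloc(12) -> e = 15; heap: [0-4 ALLOC][5-14 ALLOC][15-26 ALLOC][27-35 FREE]
Op 8: free(d) -> (freed d); heap: [0-4 ALLOC][5-14 FREE][15-26 ALLOC][27-35 FREE]
Op 9: e = realloc(e, 9) -> e = 15; heap: [0-4 ALLOC][5-14 FREE][15-23 ALLOC][24-35 FREE]
Free blocks: [10 12] total_free=22 largest=12 -> 100*(22-12)/22 = 1000/22 ≈ 45.455 -> rounds to 45

Answer: 45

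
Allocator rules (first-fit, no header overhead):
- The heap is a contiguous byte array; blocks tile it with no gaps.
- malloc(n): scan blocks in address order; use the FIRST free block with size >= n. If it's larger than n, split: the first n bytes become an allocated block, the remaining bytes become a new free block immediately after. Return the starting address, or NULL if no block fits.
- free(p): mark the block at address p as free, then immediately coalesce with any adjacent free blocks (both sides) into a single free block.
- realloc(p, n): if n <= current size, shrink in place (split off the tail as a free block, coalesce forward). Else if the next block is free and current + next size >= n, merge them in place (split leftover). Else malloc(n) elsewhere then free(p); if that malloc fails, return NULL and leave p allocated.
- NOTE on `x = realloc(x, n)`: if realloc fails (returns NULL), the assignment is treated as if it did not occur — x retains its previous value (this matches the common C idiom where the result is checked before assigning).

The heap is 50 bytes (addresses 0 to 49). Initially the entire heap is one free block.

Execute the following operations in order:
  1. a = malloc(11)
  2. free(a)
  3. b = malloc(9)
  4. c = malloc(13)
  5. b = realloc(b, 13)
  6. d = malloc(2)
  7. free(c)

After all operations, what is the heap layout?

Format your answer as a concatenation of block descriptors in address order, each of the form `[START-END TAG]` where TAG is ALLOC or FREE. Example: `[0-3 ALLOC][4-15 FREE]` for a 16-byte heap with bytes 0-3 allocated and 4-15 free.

Answer: [0-1 ALLOC][2-21 FREE][22-34 ALLOC][35-49 FREE]

Derivation:
Op 1: a = malloc(11) -> a = 0; heap: [0-10 ALLOC][11-49 FREE]
Op 2: free(a) -> (freed a); heap: [0-49 FREE]
Op 3: b = malloc(9) -> b = 0; heap: [0-8 ALLOC][9-49 FREE]
Op 4: c = malloc(13) -> c = 9; heap: [0-8 ALLOC][9-21 ALLOC][22-49 FREE]
Op 5: b = realloc(b, 13) -> b = 22; heap: [0-8 FREE][9-21 ALLOC][22-34 ALLOC][35-49 FREE]
Op 6: d = malloc(2) -> d = 0; heap: [0-1 ALLOC][2-8 FREE][9-21 ALLOC][22-34 ALLOC][35-49 FREE]
Op 7: free(c) -> (freed c); heap: [0-1 ALLOC][2-21 FREE][22-34 ALLOC][35-49 FREE]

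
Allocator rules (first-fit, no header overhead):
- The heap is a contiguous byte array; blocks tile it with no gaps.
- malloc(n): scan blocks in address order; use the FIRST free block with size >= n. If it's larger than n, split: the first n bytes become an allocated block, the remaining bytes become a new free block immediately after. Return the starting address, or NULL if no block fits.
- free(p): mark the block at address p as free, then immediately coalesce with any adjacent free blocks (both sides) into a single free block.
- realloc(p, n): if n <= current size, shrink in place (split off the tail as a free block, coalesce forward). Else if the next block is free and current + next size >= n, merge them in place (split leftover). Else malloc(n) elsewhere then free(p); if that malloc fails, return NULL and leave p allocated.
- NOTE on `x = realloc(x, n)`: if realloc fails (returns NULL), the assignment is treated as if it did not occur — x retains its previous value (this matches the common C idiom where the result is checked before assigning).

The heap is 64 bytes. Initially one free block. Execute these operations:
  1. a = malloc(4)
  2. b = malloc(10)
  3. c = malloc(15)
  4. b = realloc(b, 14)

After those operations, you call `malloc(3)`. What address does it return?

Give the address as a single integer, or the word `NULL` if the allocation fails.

Answer: 4

Derivation:
Op 1: a = malloc(4) -> a = 0; heap: [0-3 ALLOC][4-63 FREE]
Op 2: b = malloc(10) -> b = 4; heap: [0-3 ALLOC][4-13 ALLOC][14-63 FREE]
Op 3: c = malloc(15) -> c = 14; heap: [0-3 ALLOC][4-13 ALLOC][14-28 ALLOC][29-63 FREE]
Op 4: b = realloc(b, 14) -> b = 29; heap: [0-3 ALLOC][4-13 FREE][14-28 ALLOC][29-42 ALLOC][43-63 FREE]
malloc(3): first-fit scan over [0-3 ALLOC][4-13 FREE][14-28 ALLOC][29-42 ALLOC][43-63 FREE] -> 4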